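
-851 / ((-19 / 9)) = 403.11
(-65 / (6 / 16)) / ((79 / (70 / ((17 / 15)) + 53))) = -1014520 / 4029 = -251.80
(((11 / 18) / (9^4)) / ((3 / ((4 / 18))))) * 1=11 / 1594323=0.00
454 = 454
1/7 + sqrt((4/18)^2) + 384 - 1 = 24152/63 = 383.37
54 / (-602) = -27 / 301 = -0.09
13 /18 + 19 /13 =511 /234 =2.18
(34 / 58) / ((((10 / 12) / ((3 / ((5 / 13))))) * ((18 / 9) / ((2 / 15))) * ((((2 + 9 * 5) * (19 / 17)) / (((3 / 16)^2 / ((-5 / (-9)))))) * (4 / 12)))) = 2738853 / 2071760000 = 0.00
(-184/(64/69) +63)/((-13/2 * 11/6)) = 3249/286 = 11.36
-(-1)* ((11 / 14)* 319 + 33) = 3971 / 14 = 283.64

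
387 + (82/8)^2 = 492.06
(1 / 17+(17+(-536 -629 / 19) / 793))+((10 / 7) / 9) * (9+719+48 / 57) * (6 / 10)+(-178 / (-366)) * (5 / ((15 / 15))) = 474347450 / 5378919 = 88.19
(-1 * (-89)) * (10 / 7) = 890 / 7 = 127.14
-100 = -100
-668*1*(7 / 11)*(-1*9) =42084 / 11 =3825.82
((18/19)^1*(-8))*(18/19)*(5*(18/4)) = -58320/361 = -161.55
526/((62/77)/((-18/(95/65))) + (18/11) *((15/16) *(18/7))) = 1723176/12709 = 135.59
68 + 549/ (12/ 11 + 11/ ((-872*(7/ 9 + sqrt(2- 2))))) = 13922956/ 24053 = 578.84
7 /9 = 0.78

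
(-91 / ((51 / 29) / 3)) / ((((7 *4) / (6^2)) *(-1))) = 3393 / 17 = 199.59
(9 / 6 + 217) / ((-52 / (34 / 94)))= -7429 / 4888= -1.52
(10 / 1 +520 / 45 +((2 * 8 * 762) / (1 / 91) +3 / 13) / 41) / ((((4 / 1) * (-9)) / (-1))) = 129911653 / 172692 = 752.27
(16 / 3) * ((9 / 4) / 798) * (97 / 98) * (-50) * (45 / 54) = -12125 / 19551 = -0.62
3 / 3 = 1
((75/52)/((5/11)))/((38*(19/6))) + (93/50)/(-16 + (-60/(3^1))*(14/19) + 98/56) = -39078123/1033867900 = -0.04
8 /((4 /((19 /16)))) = 2.38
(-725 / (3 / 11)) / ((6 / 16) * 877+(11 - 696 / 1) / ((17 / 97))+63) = 216920 / 286959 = 0.76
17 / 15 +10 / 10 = 32 / 15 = 2.13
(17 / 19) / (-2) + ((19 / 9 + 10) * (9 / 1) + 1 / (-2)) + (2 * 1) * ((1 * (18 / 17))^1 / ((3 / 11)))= 37409 / 323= 115.82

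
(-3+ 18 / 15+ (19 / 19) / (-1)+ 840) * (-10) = -8372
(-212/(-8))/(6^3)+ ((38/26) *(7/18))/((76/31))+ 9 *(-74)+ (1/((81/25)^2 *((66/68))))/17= -29976887035/45034704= -665.64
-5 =-5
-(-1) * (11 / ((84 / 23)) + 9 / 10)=1643 / 420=3.91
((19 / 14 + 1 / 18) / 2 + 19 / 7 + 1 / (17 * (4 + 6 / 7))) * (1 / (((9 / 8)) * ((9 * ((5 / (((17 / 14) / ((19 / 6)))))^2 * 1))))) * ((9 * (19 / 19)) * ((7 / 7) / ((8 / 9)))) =2500 / 123823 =0.02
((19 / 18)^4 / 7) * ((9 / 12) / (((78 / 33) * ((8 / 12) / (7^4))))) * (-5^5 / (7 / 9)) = -219509434375 / 269568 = -814300.79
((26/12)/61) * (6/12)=13/732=0.02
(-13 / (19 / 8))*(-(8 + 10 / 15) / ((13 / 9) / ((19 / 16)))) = 39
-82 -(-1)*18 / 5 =-392 / 5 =-78.40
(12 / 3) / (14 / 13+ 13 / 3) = 156 / 211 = 0.74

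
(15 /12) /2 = 5 /8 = 0.62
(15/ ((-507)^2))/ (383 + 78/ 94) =47/ 309144264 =0.00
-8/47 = -0.17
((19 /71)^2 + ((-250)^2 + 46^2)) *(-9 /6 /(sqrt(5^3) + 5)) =977188851 /201640 - 977188851 *sqrt(5) /201640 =-5990.24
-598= -598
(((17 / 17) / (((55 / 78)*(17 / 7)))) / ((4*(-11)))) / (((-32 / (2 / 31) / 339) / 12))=277641 / 2550680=0.11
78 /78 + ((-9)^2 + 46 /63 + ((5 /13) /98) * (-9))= 948179 /11466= 82.69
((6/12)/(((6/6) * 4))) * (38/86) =19/344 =0.06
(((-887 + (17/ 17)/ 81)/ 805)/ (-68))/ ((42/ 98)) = 35923/ 950130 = 0.04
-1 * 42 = -42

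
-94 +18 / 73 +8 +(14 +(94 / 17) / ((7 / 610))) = 3562498 / 8687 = 410.10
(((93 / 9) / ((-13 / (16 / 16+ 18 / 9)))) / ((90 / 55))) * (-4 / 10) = 341 / 585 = 0.58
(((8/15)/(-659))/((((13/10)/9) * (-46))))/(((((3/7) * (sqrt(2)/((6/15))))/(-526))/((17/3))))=-0.24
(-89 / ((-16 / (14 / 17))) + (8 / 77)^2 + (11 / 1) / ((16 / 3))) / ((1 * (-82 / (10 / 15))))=-3577037 / 66120208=-0.05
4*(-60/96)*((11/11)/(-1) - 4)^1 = 25/2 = 12.50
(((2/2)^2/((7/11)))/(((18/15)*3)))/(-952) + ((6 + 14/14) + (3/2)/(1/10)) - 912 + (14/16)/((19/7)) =-889.68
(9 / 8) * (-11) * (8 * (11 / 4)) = -1089 / 4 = -272.25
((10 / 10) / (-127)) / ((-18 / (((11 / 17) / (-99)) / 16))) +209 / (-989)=-0.21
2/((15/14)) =28/15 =1.87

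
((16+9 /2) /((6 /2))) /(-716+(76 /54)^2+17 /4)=-19926 /2069687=-0.01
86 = 86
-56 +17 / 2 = -95 / 2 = -47.50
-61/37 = -1.65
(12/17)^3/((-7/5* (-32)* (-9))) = -30/34391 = -0.00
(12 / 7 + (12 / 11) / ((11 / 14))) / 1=2628 / 847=3.10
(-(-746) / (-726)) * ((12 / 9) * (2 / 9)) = -2984 / 9801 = -0.30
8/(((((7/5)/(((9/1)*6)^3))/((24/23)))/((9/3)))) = 453496320/161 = 2816747.33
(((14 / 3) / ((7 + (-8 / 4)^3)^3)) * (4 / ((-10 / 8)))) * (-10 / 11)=-448 / 33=-13.58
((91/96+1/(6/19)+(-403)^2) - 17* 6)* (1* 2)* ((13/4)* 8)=202564271/24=8440177.96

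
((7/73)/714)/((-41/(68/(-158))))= 1/709341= 0.00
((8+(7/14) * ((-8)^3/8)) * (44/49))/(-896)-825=-1131867/1372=-824.98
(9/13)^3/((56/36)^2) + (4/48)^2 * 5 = 2664029/15502032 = 0.17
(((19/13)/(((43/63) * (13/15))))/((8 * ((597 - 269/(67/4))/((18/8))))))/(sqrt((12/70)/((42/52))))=75788055 * sqrt(65)/235334062912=0.00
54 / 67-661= -44233 / 67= -660.19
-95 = -95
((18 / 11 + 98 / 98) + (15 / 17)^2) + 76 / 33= 54532 / 9537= 5.72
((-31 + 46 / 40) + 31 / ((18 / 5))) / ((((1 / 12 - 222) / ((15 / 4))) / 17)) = 64991 / 10652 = 6.10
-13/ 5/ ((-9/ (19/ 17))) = 247/ 765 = 0.32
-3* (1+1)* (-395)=2370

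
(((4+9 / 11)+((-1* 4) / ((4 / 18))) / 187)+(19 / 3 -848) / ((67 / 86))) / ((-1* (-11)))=-40429567 / 413457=-97.78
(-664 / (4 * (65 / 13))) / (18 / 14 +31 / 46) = -53452 / 3155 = -16.94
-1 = -1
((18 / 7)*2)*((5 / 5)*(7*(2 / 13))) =5.54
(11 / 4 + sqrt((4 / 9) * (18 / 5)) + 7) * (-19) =-741 / 4 - 38 * sqrt(10) / 5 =-209.28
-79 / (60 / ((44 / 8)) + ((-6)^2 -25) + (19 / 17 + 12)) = -14773 / 6550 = -2.26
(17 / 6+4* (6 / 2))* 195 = 5785 / 2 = 2892.50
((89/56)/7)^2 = 7921/153664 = 0.05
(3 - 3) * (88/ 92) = 0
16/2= 8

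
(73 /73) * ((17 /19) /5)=17 /95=0.18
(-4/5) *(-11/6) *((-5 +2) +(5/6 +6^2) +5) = 2563/45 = 56.96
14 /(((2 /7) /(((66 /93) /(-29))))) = -1078 /899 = -1.20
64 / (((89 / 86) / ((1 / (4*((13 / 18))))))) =24768 / 1157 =21.41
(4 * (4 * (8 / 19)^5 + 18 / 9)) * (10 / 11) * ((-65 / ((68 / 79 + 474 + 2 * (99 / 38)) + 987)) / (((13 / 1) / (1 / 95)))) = -8031566600 / 29989042761293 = -0.00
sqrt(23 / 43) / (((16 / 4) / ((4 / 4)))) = sqrt(989) / 172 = 0.18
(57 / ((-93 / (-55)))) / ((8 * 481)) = 1045 / 119288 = 0.01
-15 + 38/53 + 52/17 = -10113/901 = -11.22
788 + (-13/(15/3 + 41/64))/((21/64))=5920580/7581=780.98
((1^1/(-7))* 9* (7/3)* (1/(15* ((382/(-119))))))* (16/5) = 952/4775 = 0.20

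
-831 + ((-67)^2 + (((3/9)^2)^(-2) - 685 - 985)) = 2069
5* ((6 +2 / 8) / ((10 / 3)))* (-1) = -75 / 8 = -9.38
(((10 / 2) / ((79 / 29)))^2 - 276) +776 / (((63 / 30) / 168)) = 385739789 / 6241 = 61807.37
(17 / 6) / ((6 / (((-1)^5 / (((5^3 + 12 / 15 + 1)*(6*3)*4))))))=-85 / 1643328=-0.00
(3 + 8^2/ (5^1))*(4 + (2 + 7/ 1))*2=2054/ 5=410.80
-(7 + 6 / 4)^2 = -289 / 4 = -72.25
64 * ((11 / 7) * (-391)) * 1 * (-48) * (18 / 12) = 19819008 / 7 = 2831286.86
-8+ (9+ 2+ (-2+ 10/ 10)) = 2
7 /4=1.75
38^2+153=1597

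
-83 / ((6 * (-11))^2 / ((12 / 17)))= -83 / 6171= -0.01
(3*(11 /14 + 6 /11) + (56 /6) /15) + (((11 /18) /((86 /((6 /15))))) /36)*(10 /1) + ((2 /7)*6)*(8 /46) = 606310459 /123367860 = 4.91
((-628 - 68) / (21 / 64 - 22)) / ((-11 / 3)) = -133632 / 15257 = -8.76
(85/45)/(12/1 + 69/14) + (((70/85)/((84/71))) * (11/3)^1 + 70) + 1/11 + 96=134622773/797742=168.75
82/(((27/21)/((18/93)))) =1148/93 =12.34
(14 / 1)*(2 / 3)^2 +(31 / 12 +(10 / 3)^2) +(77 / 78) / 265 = 274503 / 13780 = 19.92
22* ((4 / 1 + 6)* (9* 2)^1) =3960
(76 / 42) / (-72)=-19 / 756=-0.03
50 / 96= 25 / 48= 0.52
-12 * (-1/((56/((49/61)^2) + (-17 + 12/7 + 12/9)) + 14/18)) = 18522/113621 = 0.16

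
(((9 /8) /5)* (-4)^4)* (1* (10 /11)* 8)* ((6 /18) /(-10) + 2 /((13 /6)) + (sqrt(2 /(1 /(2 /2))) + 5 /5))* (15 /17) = 1221.23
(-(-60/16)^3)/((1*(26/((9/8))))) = 30375/13312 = 2.28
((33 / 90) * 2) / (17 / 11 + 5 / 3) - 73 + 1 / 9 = -346591 / 4770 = -72.66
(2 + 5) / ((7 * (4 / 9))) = 9 / 4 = 2.25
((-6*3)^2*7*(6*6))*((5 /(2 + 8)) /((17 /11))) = 449064 /17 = 26415.53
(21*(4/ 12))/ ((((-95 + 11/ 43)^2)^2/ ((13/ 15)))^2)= 1975305846914569/ 2439229565551239905731874092800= 0.00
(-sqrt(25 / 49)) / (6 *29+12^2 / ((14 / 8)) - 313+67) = -0.07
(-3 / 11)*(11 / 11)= -3 / 11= -0.27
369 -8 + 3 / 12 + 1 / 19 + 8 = 28067 / 76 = 369.30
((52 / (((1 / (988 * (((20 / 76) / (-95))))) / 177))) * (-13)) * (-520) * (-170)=550016313600 / 19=28948227031.58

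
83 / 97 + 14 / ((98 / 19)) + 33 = 24831 / 679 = 36.57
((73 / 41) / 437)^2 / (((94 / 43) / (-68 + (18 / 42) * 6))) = -52474663 / 105615214481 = -0.00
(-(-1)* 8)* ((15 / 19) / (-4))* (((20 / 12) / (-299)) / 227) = 50 / 1289587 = 0.00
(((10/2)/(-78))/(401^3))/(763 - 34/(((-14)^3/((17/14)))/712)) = -12005/9343284241081752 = -0.00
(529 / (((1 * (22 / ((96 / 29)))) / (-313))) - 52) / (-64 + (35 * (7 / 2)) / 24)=382285632 / 901813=423.91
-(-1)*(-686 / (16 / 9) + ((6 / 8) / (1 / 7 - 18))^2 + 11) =-93718309 / 250000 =-374.87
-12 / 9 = -4 / 3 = -1.33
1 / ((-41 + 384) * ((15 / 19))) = 19 / 5145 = 0.00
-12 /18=-2 /3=-0.67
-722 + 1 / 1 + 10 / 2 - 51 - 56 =-823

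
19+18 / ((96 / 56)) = 59 / 2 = 29.50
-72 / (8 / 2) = -18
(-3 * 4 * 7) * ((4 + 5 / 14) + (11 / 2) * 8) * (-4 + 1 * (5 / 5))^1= 12186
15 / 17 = 0.88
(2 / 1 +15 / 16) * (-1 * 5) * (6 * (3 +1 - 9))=3525 / 8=440.62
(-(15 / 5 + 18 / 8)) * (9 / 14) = -27 / 8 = -3.38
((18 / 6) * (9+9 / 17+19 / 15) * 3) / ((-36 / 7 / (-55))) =211981 / 204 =1039.12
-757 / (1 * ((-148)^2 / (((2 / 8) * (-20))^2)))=-18925 / 21904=-0.86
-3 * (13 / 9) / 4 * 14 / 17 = -91 / 102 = -0.89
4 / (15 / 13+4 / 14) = 364 / 131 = 2.78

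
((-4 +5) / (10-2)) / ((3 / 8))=1 / 3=0.33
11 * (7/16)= 77/16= 4.81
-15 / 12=-5 / 4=-1.25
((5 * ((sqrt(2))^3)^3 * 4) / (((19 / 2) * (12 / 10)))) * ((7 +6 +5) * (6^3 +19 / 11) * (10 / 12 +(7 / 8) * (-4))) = -61312000 * sqrt(2) / 209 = -414872.07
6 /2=3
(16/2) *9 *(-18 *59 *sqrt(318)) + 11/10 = 11/10 -76464 *sqrt(318) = -1363547.35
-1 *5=-5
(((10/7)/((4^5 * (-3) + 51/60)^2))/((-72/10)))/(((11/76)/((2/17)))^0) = -5000/237685450527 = -0.00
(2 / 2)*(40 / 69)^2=1600 / 4761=0.34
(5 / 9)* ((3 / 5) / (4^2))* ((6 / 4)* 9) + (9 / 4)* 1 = 81 / 32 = 2.53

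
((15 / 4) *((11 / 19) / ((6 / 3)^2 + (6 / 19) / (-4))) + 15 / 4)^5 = 1476.41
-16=-16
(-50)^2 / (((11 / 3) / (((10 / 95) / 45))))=1000 / 627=1.59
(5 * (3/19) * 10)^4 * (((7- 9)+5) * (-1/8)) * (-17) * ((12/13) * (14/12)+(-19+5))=-542193750000/1694173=-320034.47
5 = 5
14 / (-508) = -7 / 254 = -0.03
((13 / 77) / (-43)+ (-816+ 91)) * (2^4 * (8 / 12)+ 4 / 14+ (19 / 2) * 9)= -4862188444 / 69531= -69928.35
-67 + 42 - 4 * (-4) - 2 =-11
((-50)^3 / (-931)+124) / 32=60111 / 7448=8.07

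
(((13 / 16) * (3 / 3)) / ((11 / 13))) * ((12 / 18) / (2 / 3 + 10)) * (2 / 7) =169 / 9856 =0.02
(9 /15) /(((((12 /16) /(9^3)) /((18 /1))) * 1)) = 52488 /5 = 10497.60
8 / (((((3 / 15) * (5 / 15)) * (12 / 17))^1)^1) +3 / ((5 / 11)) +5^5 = 16508 / 5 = 3301.60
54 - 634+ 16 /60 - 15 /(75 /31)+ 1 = -8774 /15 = -584.93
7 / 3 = 2.33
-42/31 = -1.35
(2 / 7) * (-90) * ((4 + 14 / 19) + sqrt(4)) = -173.23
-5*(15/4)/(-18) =25/24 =1.04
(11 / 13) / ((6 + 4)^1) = 11 / 130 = 0.08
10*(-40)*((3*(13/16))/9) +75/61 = -19600/183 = -107.10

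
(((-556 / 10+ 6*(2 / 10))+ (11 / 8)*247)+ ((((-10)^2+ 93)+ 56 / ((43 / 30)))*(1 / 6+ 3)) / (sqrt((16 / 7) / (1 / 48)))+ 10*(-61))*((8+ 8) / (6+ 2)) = -12991 / 20+ 189601*sqrt(21) / 6192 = -509.23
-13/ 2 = -6.50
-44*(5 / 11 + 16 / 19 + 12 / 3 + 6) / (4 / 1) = -2361 / 19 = -124.26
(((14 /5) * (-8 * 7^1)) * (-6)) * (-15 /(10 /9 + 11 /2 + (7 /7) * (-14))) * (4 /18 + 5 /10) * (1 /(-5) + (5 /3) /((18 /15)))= 155792 /95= 1639.92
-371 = -371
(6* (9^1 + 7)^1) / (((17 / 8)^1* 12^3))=4 / 153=0.03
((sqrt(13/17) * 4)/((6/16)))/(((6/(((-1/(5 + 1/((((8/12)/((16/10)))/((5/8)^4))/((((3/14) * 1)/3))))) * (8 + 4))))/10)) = -1835008 * sqrt(221)/734961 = -37.12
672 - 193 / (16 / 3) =10173 / 16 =635.81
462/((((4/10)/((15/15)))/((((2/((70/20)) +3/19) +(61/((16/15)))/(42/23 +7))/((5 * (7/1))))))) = 14680479/61712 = 237.89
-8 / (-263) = 8 / 263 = 0.03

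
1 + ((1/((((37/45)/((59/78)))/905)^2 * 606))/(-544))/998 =101277972939581/101491799891456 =1.00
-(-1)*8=8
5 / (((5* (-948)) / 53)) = -53 / 948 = -0.06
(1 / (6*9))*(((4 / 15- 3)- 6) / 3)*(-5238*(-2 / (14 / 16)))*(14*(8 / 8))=-406624 / 45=-9036.09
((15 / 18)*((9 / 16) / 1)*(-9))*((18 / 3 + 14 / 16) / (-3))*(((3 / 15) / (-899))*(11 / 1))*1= -5445 / 230144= -0.02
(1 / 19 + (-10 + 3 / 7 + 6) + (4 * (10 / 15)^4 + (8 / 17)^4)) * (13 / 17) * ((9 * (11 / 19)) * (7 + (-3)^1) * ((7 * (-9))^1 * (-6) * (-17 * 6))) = 49648487967936 / 30151081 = 1646656.98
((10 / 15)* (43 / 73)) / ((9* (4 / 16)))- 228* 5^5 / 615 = -93608396 / 80811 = -1158.36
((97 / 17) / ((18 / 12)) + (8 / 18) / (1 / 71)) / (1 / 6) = 10820 / 51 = 212.16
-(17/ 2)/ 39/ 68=-1/ 312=-0.00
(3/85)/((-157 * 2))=-3/26690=-0.00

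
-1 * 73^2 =-5329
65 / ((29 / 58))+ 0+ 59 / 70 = 9159 / 70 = 130.84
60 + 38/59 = 3578/59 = 60.64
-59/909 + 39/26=2609/1818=1.44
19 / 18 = 1.06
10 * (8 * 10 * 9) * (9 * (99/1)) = 6415200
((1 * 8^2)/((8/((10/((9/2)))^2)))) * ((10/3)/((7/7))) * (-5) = -160000/243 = -658.44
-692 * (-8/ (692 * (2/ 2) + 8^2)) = 1384/ 189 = 7.32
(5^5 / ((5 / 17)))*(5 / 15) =10625 / 3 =3541.67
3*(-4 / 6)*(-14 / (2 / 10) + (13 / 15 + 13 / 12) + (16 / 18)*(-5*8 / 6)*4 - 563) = 353567 / 270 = 1309.51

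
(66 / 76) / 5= 33 / 190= 0.17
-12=-12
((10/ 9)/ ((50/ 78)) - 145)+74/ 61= -129979/ 915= -142.05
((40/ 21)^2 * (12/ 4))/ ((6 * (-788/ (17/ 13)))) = -3400/ 1129401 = -0.00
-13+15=2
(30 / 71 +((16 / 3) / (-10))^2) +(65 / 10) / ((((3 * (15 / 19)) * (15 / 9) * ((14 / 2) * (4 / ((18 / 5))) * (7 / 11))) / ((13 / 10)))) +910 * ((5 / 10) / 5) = 14424896557 / 156555000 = 92.14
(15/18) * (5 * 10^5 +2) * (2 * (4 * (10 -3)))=70000280/3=23333426.67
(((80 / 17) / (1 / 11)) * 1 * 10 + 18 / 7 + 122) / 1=76424 / 119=642.22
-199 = -199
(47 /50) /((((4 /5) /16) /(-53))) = -4982 /5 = -996.40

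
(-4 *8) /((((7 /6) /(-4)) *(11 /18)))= 13824 /77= 179.53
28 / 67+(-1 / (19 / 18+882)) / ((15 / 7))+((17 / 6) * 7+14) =34.25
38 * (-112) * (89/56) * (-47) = 317908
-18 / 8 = -9 / 4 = -2.25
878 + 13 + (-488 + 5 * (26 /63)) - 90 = 19849 /63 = 315.06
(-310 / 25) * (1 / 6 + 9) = -341 / 3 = -113.67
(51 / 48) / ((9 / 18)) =17 / 8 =2.12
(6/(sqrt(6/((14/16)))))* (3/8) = 3* sqrt(21)/16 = 0.86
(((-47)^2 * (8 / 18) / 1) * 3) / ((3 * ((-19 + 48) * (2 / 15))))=22090 / 87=253.91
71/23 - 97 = -2160/23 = -93.91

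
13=13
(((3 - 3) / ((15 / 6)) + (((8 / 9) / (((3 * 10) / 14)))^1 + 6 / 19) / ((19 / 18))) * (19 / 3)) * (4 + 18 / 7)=172408 / 5985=28.81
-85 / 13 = -6.54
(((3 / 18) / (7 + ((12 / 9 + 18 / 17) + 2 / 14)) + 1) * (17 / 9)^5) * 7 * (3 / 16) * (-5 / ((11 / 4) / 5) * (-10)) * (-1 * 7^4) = -6887613250886375 / 982680336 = -7009006.90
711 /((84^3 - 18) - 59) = 711 /592627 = 0.00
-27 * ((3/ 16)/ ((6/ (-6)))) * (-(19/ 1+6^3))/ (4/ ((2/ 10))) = -3807/ 64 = -59.48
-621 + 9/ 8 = -4959/ 8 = -619.88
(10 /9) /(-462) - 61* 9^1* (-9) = 10272334 /2079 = 4941.00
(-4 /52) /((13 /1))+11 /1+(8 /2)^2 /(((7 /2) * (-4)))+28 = 44778 /1183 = 37.85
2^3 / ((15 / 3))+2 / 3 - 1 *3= -11 / 15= -0.73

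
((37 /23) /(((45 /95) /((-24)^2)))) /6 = 22496 /69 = 326.03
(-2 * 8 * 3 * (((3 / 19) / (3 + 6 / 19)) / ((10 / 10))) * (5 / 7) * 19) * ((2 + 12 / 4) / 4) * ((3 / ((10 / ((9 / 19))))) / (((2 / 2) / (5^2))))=-6750 / 49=-137.76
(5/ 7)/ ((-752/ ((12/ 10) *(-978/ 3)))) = 489/ 1316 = 0.37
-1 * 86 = -86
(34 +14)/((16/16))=48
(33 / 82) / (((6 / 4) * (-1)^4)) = 11 / 41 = 0.27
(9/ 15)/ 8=0.08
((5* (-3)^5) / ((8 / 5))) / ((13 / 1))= -6075 / 104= -58.41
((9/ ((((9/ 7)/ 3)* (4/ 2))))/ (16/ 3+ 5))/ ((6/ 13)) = 2.20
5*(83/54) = 415/54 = 7.69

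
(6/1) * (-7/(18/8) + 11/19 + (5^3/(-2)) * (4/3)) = -29366/57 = -515.19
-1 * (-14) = 14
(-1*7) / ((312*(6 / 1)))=-7 / 1872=-0.00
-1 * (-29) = 29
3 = 3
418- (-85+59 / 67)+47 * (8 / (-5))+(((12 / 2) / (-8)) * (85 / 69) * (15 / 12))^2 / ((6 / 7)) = 116631983417 / 272202240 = 428.48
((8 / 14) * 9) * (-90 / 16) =-405 / 14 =-28.93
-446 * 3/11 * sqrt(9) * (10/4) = -10035/11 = -912.27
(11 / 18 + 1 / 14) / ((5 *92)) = 0.00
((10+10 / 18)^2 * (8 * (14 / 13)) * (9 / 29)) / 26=505400 / 44109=11.46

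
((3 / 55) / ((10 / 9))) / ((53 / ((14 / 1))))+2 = 29339 / 14575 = 2.01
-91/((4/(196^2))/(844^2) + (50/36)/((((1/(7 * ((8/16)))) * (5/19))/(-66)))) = 1867668059712/25021963107677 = 0.07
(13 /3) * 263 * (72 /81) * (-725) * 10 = -198302000 /27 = -7344518.52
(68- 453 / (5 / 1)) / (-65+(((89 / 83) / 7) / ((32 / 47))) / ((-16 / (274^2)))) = 8403584 / 416723235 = 0.02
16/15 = 1.07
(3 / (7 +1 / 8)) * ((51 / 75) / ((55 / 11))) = 0.06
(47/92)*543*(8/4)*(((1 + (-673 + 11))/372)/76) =-5623127/433504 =-12.97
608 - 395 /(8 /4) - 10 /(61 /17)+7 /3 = 150077 /366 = 410.05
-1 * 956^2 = -913936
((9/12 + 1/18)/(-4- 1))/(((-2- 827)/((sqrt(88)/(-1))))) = -29 * sqrt(22)/74610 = -0.00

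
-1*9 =-9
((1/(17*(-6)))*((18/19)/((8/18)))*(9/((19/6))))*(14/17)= -5103/104329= -0.05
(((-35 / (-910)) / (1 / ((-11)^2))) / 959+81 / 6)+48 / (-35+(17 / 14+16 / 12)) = 204348023 / 16992521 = 12.03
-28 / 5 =-5.60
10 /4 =5 /2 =2.50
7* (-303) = -2121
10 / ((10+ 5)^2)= 2 / 45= 0.04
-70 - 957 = -1027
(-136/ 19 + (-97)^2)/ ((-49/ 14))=-357270/ 133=-2686.24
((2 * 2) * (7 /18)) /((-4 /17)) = -119 /18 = -6.61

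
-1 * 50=-50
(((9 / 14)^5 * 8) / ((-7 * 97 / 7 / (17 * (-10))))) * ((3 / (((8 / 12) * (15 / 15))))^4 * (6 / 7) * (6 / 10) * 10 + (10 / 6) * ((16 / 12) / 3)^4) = 296385813285 / 91295624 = 3246.44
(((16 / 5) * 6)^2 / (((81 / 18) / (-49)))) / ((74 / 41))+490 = -1603966 / 925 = -1734.02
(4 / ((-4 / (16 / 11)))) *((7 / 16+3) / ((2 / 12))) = -30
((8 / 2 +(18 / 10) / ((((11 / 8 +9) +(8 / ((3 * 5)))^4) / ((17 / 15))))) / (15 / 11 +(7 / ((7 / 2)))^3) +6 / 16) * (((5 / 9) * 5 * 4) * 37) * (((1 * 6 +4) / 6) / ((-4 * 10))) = -2656419276275 / 188424674928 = -14.10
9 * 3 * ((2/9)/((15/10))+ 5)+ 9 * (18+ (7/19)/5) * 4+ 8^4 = 464137/95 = 4885.65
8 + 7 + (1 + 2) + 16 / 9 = 178 / 9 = 19.78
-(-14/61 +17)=-1023/61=-16.77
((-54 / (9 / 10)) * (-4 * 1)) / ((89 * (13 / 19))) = 4560 / 1157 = 3.94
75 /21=25 /7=3.57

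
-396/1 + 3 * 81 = -153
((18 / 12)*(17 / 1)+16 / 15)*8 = 3188 / 15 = 212.53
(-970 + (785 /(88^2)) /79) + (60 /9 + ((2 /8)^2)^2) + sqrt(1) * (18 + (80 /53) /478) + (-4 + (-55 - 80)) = -100833981867925 /92992399104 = -1084.32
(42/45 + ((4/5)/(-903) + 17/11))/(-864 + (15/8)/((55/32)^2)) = -1353715/471669408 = -0.00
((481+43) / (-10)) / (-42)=131 / 105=1.25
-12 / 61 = -0.20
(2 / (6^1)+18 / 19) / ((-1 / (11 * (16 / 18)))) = -6424 / 513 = -12.52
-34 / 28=-17 / 14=-1.21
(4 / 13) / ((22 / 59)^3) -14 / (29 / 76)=-30864793 / 1003574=-30.75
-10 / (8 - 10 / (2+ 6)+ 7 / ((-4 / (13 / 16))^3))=-2621440 / 1754093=-1.49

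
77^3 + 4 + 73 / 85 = 38805718 / 85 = 456537.86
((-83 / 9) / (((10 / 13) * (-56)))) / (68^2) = 1079 / 23304960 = 0.00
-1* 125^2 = -15625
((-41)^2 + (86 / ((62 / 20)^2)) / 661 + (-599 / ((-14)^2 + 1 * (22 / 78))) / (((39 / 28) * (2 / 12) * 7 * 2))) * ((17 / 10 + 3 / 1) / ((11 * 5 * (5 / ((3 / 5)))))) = 17.23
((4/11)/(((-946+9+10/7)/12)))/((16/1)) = -0.00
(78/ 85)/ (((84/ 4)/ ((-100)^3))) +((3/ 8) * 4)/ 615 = -2131999881/ 48790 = -43697.48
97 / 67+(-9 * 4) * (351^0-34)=79693 / 67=1189.45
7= 7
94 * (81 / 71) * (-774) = -5893236 / 71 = -83003.32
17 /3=5.67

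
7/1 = 7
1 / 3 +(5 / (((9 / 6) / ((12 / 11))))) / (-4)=-0.58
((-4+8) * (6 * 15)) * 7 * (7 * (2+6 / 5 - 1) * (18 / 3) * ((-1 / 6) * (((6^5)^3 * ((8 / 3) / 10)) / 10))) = -12164625920950272 / 25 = -486585036838010.88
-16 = -16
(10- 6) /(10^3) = 1 /250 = 0.00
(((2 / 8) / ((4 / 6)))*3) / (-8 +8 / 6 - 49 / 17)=-459 / 3896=-0.12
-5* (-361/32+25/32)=105/2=52.50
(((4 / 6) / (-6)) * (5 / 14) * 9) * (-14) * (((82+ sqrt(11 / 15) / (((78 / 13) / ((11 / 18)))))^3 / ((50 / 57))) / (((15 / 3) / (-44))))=-27744965.10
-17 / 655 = -0.03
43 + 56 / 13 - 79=-412 / 13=-31.69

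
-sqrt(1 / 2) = -sqrt(2) / 2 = -0.71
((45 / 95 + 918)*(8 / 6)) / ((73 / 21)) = 488628 / 1387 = 352.29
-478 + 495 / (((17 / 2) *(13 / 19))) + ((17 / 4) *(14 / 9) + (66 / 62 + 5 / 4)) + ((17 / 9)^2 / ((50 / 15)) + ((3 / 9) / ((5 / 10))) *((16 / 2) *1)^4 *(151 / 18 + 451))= 4639426764353 / 3699540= 1254055.04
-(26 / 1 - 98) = 72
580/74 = 290/37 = 7.84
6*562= 3372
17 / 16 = 1.06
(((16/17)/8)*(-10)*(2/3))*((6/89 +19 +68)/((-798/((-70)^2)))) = 12054000/28747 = 419.31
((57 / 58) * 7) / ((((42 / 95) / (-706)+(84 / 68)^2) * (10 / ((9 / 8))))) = 331453233 / 653261888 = 0.51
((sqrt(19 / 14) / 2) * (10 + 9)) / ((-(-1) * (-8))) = -1.38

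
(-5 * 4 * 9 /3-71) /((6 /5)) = -655 /6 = -109.17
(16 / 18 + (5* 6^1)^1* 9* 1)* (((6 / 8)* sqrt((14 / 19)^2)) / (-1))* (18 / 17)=-51198 / 323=-158.51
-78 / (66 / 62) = -806 / 11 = -73.27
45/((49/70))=450/7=64.29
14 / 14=1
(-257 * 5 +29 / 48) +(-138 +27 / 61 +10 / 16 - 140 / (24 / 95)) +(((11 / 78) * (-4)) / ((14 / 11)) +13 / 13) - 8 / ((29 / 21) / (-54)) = -12843114647 / 7726992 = -1662.11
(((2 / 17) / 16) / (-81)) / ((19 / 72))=-1 / 2907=-0.00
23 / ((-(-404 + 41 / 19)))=437 / 7635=0.06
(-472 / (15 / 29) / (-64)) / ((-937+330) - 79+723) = 1711 / 4440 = 0.39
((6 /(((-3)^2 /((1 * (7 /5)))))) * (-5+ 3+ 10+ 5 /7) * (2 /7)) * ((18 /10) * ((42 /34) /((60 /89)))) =16287 /2125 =7.66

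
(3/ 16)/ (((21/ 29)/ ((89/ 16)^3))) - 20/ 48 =60758863/ 1376256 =44.15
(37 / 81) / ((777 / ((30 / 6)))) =5 / 1701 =0.00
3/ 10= 0.30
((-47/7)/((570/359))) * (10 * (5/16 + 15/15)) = -16873/304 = -55.50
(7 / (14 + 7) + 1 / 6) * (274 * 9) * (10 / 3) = 4110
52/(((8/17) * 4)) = 221/8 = 27.62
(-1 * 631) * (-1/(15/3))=631/5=126.20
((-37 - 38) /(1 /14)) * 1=-1050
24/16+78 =159/2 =79.50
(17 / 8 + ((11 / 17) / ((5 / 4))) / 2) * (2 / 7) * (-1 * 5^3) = -40525 / 476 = -85.14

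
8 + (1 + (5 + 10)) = 24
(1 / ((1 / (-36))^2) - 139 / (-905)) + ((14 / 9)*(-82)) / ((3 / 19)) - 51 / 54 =23817151 / 48870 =487.36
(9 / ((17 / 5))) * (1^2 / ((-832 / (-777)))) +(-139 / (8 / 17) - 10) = -4284259 / 14144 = -302.90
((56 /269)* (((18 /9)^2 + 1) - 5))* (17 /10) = 0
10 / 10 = 1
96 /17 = 5.65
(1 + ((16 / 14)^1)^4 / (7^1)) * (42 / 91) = 125418 / 218491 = 0.57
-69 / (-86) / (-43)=-69 / 3698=-0.02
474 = 474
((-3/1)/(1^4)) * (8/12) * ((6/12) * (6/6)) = -1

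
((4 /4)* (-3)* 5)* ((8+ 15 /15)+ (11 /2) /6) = -595 /4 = -148.75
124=124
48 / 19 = 2.53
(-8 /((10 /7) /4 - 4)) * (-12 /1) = -448 /17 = -26.35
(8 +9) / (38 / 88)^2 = 32912 / 361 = 91.17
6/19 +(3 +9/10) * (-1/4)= -501/760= -0.66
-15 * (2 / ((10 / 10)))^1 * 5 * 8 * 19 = -22800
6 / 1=6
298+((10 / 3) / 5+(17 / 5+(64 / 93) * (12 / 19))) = 2672599 / 8835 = 302.50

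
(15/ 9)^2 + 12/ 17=533/ 153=3.48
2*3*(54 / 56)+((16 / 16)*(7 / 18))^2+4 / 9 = 14473 / 2268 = 6.38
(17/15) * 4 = 68/15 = 4.53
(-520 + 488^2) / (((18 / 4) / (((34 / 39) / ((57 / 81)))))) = 16158432 / 247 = 65418.75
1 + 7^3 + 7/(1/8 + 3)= 8656/25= 346.24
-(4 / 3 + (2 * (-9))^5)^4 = -1032604218982420896100000000 / 81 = -12748200234350875260493830.00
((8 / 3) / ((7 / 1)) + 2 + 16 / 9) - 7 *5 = -30.84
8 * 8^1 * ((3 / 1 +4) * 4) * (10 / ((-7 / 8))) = -20480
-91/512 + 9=4517/512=8.82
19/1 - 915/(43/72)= -65063/43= -1513.09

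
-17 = -17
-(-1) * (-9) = -9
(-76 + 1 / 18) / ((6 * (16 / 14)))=-9569 / 864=-11.08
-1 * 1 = -1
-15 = -15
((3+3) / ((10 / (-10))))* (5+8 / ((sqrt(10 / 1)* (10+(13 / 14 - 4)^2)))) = -30 - 4704* sqrt(10) / 19045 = -30.78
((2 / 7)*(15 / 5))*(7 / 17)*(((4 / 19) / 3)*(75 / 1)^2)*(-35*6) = -9450000 / 323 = -29256.97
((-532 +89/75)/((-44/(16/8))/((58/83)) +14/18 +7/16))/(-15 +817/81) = -2244384936/628825075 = -3.57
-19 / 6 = -3.17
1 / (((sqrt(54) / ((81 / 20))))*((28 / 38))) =171*sqrt(6) / 560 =0.75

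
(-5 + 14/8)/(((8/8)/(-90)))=585/2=292.50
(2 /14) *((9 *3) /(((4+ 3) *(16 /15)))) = 405 /784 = 0.52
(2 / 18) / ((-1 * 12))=-1 / 108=-0.01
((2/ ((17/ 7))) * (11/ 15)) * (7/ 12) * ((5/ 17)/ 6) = 539/ 31212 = 0.02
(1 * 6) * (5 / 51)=10 / 17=0.59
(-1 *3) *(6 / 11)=-18 / 11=-1.64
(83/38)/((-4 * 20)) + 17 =51597/3040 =16.97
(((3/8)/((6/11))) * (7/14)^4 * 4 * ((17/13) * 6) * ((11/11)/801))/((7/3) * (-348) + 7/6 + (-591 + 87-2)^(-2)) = -0.00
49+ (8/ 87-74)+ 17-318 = -28354/ 87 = -325.91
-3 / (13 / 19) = -57 / 13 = -4.38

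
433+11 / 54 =23393 / 54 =433.20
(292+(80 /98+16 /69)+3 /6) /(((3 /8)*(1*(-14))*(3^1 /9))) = -3969946 /23667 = -167.74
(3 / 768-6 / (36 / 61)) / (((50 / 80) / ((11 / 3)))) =-17171 / 288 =-59.62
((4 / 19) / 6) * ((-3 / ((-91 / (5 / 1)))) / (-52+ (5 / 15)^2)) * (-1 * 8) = 720 / 807443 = 0.00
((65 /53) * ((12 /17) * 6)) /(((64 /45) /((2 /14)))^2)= 1184625 /22604288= 0.05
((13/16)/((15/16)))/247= 1/285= 0.00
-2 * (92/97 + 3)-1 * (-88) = 7770/97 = 80.10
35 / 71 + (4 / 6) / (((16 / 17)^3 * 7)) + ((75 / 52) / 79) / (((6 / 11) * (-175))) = 1903563973 / 3136014336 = 0.61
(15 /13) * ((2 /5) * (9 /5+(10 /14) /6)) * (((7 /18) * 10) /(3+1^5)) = 31 /36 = 0.86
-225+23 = -202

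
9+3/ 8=75/ 8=9.38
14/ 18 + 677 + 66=6694/ 9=743.78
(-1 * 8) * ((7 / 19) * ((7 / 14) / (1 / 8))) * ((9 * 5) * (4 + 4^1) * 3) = -12732.63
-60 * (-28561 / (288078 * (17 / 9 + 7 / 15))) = 6426225 / 2544689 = 2.53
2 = 2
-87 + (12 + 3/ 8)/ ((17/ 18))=-5025/ 68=-73.90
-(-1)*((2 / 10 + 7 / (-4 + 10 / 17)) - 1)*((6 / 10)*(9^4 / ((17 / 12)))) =-97667046 / 12325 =-7924.30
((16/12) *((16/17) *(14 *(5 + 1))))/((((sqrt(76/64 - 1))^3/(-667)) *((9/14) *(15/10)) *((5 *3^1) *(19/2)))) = -4283826176 *sqrt(3)/1177335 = -6302.20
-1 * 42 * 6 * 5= -1260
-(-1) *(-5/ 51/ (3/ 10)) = -50/ 153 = -0.33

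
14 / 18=7 / 9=0.78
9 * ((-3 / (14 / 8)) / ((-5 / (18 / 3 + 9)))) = 324 / 7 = 46.29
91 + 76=167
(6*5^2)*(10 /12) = 125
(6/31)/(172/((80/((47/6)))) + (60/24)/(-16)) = 0.01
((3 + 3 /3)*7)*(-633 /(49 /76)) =-192432 /7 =-27490.29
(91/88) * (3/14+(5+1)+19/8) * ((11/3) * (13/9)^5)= 2321695129/11337408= 204.78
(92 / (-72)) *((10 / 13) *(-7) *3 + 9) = 713 / 78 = 9.14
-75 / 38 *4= -150 / 19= -7.89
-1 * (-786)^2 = -617796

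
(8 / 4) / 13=2 / 13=0.15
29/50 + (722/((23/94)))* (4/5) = 2715387/1150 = 2361.21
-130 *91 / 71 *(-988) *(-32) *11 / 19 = -216536320 / 71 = -3049807.32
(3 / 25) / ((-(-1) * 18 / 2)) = 1 / 75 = 0.01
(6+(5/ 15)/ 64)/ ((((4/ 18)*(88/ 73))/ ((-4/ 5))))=-252507/ 14080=-17.93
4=4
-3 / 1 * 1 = -3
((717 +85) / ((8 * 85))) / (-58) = -401 / 19720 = -0.02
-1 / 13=-0.08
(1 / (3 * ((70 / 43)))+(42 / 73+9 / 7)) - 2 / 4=12002 / 7665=1.57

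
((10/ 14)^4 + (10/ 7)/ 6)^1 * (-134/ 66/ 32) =-120265/ 3803184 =-0.03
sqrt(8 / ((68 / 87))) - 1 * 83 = -83 + sqrt(2958) / 17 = -79.80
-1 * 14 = -14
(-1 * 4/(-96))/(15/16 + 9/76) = 38/963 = 0.04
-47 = -47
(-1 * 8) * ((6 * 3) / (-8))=18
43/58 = 0.74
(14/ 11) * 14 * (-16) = -3136/ 11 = -285.09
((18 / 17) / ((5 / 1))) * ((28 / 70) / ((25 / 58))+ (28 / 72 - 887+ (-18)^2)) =-1263787 / 10625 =-118.94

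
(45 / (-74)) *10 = -225 / 37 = -6.08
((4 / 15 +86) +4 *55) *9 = 13782 / 5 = 2756.40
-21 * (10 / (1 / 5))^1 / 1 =-1050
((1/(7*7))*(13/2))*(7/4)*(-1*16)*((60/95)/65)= -24/665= -0.04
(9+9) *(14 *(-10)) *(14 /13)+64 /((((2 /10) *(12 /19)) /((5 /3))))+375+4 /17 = -2971897 /1989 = -1494.17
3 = 3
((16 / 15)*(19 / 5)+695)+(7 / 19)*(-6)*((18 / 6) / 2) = 991426 / 1425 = 695.74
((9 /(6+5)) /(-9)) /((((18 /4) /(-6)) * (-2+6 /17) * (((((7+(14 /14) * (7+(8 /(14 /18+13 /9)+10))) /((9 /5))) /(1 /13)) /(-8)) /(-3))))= -204 /23023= -0.01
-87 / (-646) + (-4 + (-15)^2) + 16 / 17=143461 / 646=222.08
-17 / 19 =-0.89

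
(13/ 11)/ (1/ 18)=234/ 11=21.27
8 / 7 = 1.14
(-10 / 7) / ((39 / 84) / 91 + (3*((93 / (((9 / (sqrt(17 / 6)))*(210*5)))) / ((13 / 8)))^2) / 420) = -251535375000 / 898471321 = -279.96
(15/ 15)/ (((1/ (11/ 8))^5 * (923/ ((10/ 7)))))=805255/ 105857024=0.01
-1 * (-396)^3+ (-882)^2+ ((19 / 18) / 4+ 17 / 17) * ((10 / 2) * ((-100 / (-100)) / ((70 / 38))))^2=31690042933 / 504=62877069.31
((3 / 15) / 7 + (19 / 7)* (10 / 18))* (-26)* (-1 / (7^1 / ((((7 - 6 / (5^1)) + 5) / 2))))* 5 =37752 / 245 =154.09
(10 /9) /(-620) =-1 /558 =-0.00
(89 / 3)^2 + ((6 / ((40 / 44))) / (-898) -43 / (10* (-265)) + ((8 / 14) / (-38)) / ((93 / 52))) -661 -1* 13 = 4550094908092 / 22075881975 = 206.11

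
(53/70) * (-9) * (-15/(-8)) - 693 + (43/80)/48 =-18970979/26880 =-705.77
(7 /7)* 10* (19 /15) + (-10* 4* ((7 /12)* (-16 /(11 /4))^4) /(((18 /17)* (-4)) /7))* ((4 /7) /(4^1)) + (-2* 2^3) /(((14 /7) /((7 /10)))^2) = 62496082507 /9882675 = 6323.80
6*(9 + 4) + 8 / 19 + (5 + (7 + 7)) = 1851 / 19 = 97.42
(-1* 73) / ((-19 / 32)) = 2336 / 19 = 122.95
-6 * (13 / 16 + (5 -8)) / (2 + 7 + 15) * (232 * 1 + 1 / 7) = 8125 / 64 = 126.95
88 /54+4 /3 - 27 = -649 /27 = -24.04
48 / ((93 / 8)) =128 / 31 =4.13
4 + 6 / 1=10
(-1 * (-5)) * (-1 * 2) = -10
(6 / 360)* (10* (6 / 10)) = 1 / 10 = 0.10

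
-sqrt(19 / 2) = -sqrt(38) / 2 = -3.08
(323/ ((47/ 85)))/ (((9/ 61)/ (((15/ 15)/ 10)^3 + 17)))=632722439/ 9400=67310.90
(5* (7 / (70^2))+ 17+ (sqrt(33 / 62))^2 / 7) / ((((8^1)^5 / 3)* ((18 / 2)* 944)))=74141 / 402747555840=0.00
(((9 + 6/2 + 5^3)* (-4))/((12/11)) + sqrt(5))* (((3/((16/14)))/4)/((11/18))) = -8631/16 + 189* sqrt(5)/176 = -537.04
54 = 54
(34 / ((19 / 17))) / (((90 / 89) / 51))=437257 / 285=1534.24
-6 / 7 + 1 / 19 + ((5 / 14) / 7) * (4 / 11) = -8049 / 10241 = -0.79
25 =25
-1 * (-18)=18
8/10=0.80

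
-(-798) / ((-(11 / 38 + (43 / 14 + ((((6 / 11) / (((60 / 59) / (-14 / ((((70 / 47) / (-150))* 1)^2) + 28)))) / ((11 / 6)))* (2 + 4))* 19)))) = 21403690 / 127008487931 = 0.00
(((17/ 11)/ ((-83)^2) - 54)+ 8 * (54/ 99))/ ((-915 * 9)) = 3761377/ 624040065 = 0.01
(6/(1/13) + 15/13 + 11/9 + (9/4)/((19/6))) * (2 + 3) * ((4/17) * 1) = 3605110/37791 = 95.40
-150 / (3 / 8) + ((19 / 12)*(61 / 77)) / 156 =-57656441 / 144144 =-399.99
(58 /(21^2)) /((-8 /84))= -29 /21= -1.38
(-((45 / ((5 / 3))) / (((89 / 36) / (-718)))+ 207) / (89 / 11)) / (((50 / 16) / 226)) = 13513359024 / 198025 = 68240.67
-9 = -9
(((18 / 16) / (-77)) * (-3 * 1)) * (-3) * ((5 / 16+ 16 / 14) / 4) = -13203 / 275968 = -0.05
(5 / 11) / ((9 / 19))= 95 / 99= 0.96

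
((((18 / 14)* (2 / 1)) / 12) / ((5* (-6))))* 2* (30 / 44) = -3 / 308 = -0.01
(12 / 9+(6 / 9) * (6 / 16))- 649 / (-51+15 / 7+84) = -2769 / 164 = -16.88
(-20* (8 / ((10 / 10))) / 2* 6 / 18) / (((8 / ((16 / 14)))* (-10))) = 8 / 21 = 0.38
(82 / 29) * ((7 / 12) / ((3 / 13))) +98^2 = 5017019 / 522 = 9611.15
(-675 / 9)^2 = 5625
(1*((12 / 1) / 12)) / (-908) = -1 / 908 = -0.00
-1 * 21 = -21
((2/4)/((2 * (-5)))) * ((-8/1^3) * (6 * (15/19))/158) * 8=144/1501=0.10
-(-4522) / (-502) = -2261 / 251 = -9.01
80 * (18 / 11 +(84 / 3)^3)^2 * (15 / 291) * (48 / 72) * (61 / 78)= 1036203758.03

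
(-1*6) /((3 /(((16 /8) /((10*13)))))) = -2 /65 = -0.03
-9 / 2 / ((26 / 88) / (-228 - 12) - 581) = 47520 / 6135373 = 0.01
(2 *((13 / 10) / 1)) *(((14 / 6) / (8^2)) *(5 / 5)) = 91 / 960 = 0.09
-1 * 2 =-2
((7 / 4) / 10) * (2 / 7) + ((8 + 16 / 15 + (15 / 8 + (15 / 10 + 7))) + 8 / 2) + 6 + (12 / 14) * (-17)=12533 / 840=14.92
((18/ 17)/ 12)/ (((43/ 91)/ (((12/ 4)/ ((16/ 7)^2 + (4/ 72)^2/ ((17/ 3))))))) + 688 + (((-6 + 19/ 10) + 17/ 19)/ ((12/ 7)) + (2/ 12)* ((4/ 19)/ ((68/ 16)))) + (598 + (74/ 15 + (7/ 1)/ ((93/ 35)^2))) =582816567023536909/ 451736078859720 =1290.17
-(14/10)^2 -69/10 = -443/50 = -8.86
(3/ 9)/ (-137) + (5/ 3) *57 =39044/ 411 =95.00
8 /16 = 1 /2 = 0.50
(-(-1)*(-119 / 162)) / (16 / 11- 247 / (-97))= -126973 / 691578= -0.18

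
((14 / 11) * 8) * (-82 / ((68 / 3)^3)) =-7749 / 108086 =-0.07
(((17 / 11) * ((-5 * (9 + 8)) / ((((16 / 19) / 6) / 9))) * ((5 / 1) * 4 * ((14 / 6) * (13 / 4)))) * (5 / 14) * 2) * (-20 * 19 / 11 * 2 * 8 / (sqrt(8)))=15258116250 * sqrt(2) / 121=178332520.14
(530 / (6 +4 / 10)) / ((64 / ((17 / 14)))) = 22525 / 14336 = 1.57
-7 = -7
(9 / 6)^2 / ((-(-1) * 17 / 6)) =27 / 34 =0.79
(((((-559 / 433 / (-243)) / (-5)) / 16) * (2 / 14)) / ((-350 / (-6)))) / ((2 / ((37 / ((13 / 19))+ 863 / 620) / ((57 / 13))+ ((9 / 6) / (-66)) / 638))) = -1753913697133 / 1704939197844960000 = -0.00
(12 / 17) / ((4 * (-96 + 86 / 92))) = -138 / 74341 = -0.00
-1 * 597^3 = -212776173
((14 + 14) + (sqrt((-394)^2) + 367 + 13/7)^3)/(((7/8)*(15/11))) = 13400051597152/36015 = 372068626.88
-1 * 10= -10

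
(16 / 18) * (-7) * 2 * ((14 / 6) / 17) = -784 / 459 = -1.71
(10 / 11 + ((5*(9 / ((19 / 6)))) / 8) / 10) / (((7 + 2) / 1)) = 1817 / 15048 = 0.12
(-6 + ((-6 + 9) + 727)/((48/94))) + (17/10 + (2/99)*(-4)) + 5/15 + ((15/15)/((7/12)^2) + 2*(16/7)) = 139034129/97020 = 1433.05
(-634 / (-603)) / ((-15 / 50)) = -6340 / 1809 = -3.50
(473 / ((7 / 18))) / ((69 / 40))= 113520 / 161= 705.09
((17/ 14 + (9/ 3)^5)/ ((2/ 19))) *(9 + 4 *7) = 2403557/ 28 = 85841.32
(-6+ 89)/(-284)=-83/284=-0.29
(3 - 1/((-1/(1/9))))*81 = 252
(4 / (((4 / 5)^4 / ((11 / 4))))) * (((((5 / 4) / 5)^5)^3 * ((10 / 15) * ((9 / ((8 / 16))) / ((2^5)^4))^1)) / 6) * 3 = 20625 / 144115188075855872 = 0.00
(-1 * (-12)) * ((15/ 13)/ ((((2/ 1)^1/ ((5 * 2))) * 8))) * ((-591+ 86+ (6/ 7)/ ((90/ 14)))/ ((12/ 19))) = -719435/ 104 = -6917.64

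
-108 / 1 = -108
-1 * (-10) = 10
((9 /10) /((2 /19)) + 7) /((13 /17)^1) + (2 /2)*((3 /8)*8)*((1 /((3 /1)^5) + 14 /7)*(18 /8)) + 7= 47809 /1170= 40.86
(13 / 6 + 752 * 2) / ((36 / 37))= 334369 / 216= 1548.00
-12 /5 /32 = -3 /40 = -0.08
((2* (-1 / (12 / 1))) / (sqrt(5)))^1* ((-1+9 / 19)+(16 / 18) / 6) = 97* sqrt(5) / 7695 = 0.03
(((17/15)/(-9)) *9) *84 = -476/5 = -95.20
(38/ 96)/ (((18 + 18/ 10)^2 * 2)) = 475/ 940896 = 0.00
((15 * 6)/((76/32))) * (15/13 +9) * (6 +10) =1520640/247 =6156.44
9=9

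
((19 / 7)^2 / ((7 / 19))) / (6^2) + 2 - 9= -79577 / 12348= -6.44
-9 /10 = -0.90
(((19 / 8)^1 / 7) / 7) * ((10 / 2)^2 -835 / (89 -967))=8835 / 7024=1.26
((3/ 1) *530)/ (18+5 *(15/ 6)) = 52.13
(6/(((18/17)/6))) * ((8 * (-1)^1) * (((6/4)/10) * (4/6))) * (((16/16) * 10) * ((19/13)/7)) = -5168/91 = -56.79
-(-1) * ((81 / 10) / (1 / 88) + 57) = 3849 / 5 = 769.80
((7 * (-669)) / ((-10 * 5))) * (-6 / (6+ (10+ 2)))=-1561 / 50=-31.22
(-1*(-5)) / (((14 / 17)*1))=85 / 14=6.07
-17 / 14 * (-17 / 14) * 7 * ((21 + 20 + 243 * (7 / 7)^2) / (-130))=-20519 / 910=-22.55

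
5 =5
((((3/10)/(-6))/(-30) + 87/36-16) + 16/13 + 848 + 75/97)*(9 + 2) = 6961208221/756600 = 9200.65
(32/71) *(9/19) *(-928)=-267264/1349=-198.12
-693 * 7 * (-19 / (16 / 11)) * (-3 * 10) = -15207885 / 8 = -1900985.62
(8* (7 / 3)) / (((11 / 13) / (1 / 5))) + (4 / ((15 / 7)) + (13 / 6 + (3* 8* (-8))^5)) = -28701118954591 / 110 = -260919263223.55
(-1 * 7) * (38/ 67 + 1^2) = -735/ 67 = -10.97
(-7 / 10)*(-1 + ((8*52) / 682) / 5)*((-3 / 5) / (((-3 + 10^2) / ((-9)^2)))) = -2546397 / 8269250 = -0.31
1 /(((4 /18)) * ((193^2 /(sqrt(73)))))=9 * sqrt(73) /74498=0.00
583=583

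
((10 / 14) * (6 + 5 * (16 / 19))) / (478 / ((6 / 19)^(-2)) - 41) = 18430 / 16849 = 1.09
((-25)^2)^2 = 390625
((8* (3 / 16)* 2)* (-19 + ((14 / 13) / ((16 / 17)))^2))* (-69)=39608001 / 10816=3661.98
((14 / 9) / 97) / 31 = 0.00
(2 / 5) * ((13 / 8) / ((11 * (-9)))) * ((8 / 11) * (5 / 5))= -26 / 5445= -0.00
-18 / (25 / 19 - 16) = 38 / 31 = 1.23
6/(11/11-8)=-6/7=-0.86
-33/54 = -11/18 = -0.61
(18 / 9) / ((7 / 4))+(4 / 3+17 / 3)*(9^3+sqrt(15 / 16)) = 7*sqrt(15) / 4+35729 / 7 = 5110.92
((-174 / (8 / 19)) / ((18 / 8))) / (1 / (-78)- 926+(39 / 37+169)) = 530062 / 2181697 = 0.24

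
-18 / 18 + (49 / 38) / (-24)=-961 / 912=-1.05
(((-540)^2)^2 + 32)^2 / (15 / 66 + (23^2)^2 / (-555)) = -88280694861531336818903040 / 6153727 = -14345890687307275220.19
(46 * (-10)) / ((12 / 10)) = -1150 / 3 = -383.33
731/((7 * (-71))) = -731/497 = -1.47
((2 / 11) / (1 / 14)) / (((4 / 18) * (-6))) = -21 / 11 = -1.91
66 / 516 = 11 / 86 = 0.13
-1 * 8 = -8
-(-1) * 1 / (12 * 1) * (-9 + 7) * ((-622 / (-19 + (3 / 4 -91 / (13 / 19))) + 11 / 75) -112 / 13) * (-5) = -513937 / 141570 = -3.63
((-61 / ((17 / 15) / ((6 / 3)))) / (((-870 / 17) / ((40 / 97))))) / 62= 1220 / 87203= 0.01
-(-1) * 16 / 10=8 / 5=1.60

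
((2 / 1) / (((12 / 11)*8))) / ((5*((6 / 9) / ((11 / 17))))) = 121 / 2720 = 0.04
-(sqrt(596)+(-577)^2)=-332929 - 2 * sqrt(149)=-332953.41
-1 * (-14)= 14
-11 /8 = -1.38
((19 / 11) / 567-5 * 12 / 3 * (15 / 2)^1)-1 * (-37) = -704762 / 6237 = -113.00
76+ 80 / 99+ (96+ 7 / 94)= 1608845 / 9306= 172.88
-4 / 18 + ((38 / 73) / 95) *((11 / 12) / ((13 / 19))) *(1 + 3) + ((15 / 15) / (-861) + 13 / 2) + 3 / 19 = 3010490009 / 465740730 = 6.46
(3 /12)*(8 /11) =2 /11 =0.18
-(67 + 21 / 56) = -539 / 8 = -67.38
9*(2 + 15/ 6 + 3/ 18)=42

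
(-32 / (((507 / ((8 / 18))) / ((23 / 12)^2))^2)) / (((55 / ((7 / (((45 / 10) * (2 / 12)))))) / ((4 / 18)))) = -0.00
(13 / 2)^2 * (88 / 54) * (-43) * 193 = -15427841 / 27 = -571401.52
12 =12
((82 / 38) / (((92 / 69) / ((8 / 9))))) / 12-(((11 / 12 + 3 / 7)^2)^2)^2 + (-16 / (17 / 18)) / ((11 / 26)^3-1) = 587508121356685448867 / 76060717186566389760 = 7.72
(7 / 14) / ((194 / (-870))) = -435 / 194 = -2.24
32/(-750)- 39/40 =-3053/3000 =-1.02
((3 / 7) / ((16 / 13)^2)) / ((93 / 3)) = 507 / 55552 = 0.01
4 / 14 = 2 / 7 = 0.29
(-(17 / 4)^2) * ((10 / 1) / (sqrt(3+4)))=-1445 * sqrt(7) / 56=-68.27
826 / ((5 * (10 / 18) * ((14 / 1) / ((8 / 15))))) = 1416 / 125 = 11.33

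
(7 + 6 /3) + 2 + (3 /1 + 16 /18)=134 /9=14.89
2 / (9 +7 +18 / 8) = 8 / 73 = 0.11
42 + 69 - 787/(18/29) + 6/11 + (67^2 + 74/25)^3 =280409583048836627/3093750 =90637440985.48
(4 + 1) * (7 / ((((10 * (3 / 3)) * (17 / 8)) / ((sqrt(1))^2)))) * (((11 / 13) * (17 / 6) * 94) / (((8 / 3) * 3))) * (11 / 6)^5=582843569 / 606528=960.95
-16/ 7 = -2.29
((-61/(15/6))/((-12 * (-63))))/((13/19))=-1159/24570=-0.05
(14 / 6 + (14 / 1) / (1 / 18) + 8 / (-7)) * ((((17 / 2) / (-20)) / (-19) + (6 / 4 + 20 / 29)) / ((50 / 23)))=1987351041 / 7714000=257.63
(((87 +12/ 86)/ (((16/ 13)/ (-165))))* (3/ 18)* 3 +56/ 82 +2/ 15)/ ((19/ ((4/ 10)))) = -4942257973/ 40196400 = -122.95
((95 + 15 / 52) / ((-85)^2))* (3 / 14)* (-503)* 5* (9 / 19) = -13458771 / 3997448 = -3.37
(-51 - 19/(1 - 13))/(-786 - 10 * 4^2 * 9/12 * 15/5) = 593/13752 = 0.04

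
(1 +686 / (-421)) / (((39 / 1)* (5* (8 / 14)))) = -371 / 65676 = -0.01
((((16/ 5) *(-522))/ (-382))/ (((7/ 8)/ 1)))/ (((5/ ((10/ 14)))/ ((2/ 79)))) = 66816/ 3696805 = 0.02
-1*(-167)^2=-27889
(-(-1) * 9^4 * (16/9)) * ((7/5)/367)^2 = 571536/3367225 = 0.17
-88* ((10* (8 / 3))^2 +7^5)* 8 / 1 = -110994752 / 9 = -12332750.22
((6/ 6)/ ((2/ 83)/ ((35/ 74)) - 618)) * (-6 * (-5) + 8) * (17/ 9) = -938315/ 8078139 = -0.12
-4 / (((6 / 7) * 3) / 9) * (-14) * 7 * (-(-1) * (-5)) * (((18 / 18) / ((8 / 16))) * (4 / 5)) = -10976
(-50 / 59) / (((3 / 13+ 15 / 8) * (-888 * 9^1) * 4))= 325 / 25816158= 0.00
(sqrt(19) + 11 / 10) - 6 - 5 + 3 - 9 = -159 / 10 + sqrt(19) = -11.54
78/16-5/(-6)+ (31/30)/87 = 59719/10440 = 5.72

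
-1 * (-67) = 67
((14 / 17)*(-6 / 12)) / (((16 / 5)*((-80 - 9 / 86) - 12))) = 1505 / 1077256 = 0.00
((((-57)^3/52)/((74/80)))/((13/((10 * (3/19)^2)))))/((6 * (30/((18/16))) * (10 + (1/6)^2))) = -10935/237614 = -0.05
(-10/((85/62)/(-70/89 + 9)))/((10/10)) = -5332/89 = -59.91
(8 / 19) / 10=4 / 95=0.04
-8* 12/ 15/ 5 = -1.28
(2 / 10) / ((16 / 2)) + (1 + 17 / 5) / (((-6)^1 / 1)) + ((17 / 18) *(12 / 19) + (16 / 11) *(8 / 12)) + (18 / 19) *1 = 9055 / 5016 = 1.81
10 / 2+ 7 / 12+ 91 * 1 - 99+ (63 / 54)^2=-19 / 18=-1.06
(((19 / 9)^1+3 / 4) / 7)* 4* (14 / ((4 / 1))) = 5.72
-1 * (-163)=163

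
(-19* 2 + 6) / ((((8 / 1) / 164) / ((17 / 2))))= -5576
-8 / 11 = -0.73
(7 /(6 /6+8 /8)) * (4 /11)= 1.27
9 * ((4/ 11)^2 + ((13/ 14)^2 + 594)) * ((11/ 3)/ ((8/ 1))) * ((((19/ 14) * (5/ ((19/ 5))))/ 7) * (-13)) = -13758116775/ 1690304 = -8139.43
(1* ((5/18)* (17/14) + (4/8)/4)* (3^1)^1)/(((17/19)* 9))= 4427/25704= 0.17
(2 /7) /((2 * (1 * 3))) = 1 /21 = 0.05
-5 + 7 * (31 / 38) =27 / 38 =0.71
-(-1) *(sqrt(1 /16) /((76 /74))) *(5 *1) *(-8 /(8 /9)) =-1665 /152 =-10.95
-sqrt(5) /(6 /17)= -17 *sqrt(5) /6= -6.34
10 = 10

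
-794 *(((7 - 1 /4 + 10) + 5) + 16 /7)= -267181 /14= -19084.36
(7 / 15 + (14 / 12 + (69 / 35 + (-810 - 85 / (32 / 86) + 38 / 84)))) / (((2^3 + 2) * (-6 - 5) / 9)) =5213277 / 61600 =84.63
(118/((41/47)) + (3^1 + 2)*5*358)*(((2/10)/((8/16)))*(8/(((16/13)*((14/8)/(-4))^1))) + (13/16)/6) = -454282153/8610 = -52762.15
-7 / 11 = -0.64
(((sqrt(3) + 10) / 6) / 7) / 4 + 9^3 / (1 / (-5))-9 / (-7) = -306067 / 84 + sqrt(3) / 168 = -3643.64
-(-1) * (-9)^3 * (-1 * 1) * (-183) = -133407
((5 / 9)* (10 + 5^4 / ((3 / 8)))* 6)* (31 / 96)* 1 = 389825 / 216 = 1804.75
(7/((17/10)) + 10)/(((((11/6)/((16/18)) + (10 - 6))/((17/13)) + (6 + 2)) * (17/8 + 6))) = 6144/44681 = 0.14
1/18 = 0.06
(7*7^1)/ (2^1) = 49/ 2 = 24.50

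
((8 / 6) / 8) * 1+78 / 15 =5.37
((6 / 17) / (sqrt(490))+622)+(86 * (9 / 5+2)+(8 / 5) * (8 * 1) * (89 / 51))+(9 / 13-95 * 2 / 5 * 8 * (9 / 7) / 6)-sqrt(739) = -sqrt(739)+3 * sqrt(10) / 595+4207933 / 4641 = 879.52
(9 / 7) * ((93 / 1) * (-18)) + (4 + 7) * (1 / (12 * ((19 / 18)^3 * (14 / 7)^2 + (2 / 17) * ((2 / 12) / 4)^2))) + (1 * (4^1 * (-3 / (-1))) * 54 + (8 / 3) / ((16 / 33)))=-39143502215 / 26120206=-1498.59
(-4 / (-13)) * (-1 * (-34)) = 136 / 13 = 10.46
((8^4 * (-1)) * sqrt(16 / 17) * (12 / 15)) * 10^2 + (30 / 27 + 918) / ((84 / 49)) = 14476 / 27 - 1310720 * sqrt(17) / 17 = -317360.15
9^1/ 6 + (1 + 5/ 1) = 15/ 2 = 7.50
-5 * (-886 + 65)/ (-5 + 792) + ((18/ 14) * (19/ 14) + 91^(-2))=90732097/ 13034294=6.96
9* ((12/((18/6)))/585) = 4/65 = 0.06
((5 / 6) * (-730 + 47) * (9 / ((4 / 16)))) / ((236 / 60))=-307350 / 59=-5209.32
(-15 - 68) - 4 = -87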